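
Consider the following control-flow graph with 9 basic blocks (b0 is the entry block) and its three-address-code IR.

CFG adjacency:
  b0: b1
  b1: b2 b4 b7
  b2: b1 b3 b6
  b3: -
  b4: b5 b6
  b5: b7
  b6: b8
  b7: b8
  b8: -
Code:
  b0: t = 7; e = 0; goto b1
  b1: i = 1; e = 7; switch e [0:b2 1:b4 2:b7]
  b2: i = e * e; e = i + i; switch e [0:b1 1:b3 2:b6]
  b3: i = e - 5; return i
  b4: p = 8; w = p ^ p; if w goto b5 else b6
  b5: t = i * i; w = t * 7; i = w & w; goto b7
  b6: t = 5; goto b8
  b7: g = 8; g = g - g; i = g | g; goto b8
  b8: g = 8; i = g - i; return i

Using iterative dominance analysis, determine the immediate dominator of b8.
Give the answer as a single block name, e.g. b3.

Answer: b1

Analysis:
idom tree: b1←b0 b2←b1 b3←b2 b4←b1 b5←b4 b6←b1 b7←b1 b8←b1
Dom at joins:
  b1: preds {b0,b2}: {b0} ∩ {b0,b1,b2} = {b0}; idom=b0
  b6: preds {b2,b4}: {b0,b1,b2} ∩ {b0,b1,b4} = {b0,b1}; idom=b1
  b7: preds {b1,b5}: {b0,b1} ∩ {b0,b1,b4,b5} = {b0,b1}; idom=b1
  b8: preds {b6,b7}: {b0,b1,b6} ∩ {b0,b1,b7} = {b0,b1}; idom=b1

idom(b8) = b1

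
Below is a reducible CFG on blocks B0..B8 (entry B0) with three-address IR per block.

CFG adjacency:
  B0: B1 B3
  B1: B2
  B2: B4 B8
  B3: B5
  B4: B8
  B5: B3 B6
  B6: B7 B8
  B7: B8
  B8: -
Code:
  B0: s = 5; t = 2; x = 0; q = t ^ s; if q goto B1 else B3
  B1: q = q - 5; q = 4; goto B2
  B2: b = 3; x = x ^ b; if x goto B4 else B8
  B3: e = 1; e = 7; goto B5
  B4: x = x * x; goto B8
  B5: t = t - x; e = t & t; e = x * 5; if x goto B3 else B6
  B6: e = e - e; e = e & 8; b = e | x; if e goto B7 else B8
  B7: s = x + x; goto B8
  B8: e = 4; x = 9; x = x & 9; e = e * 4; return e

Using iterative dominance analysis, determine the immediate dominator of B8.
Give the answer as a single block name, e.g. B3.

idom tree: B1←B0 B2←B1 B3←B0 B4←B2 B5←B3 B6←B5 B7←B6 B8←B0
Dom∩ at merges:
  B3: preds {B0,B5}: {B0} ∩ {B0,B3,B5} = {B0}; idom=B0
  B8: preds {B2,B4,B6,B7}: {B0,B1,B2} ∩ {B0,B1,B2,B4} ∩ {B0,B3,B5,B6} ∩ {B0,B3,B5,B6,B7} = {B0}; idom=B0

idom(B8) = B0

Answer: B0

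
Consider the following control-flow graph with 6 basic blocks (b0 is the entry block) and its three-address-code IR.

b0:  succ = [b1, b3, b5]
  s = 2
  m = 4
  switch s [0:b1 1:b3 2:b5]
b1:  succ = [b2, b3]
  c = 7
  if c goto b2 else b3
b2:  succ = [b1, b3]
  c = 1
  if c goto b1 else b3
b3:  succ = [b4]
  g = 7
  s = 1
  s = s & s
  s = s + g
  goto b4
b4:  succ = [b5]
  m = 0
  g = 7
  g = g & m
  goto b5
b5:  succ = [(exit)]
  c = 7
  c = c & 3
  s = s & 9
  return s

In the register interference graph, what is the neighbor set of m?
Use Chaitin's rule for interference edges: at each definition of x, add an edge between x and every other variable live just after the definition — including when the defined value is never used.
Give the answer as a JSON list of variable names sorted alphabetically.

Per-block:
  b0: {m,s} / ∅
  b1: {c} / ∅
  b2: {c} / ∅
  b3: {g,s} / ∅
  b4: {g,m} / ∅
  b5: {c,s} / {s}

Liveness:
  live b0: ∅→{s}
  live b1: ∅→∅
  live b2: ∅→∅
  live b3: ∅→{s}
  live b4: {s}→{s}
  live b5: {s}→∅

Conflict graph:
  c↔{s}
  g↔{m,s}
  m↔{g,s}
  s↔{c,g,m}

N(m) = ["g", "s"]

Answer: ["g", "s"]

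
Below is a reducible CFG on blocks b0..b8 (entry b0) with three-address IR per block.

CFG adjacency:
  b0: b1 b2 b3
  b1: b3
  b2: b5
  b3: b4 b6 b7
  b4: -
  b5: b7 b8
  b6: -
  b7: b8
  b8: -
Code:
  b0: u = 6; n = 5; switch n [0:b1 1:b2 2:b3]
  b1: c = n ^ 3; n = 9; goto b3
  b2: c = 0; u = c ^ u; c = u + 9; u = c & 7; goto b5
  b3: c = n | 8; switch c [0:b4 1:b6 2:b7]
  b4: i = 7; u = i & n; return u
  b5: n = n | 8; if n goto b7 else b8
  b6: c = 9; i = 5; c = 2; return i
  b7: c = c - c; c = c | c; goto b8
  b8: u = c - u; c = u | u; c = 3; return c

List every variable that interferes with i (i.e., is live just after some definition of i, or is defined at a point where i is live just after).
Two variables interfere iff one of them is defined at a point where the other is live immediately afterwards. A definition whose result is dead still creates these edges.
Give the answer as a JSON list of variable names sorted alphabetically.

Answer: ["c", "n"]

Derivation:
Block summaries:
  b0: {n,u} / ∅
  b1: {c,n} / {n}
  b2: {c,u} / {u}
  b3: {c} / {n}
  b4: {i,u} / {n}
  b5: {n} / {n}
  b6: {c,i} / ∅
  b7: {c} / {c}
  b8: {c,u} / {c,u}

Live sets:
  b0 li=∅ lo={n,u}
  b1 li={n,u} lo={n,u}
  b2 li={n,u} lo={c,n,u}
  b3 li={n,u} lo={c,n,u}
  b4 li={n} lo=∅
  b5 li={c,n,u} lo={c,u}
  b6 li=∅ lo=∅
  b7 li={c,u} lo={c,u}
  b8 li={c,u} lo=∅

Interference:
  c↔{i,n,u}
  i↔{c,n}
  n↔{c,i,u}
  u↔{c,n}

N(i) = ["c", "n"]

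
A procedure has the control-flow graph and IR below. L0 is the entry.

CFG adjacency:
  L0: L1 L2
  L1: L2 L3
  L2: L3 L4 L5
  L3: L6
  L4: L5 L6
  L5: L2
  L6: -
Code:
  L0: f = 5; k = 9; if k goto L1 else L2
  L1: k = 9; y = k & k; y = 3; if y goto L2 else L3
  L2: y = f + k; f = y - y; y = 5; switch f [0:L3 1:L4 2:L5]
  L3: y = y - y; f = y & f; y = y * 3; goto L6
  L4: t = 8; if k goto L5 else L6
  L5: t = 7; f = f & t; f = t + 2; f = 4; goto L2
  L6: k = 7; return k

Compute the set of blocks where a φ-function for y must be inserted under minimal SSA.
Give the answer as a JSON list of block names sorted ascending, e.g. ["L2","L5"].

Answer: ["L2", "L3", "L6"]

Derivation:
idom tree: L1←L0 L2←L0 L3←L0 L4←L2 L5←L2 L6←L0
Dom∩ at merges:
  L2: preds {L0,L1,L5}: {L0} ∩ {L0,L1} ∩ {L0,L2,L5} = {L0}; idom=L0
  L3: preds {L1,L2}: {L0,L1} ∩ {L0,L2} = {L0}; idom=L0
  L5: preds {L2,L4}: {L0,L2} ∩ {L0,L2,L4} = {L0,L2}; idom=L2
  L6: preds {L3,L4}: {L0,L3} ∩ {L0,L2,L4} = {L0}; idom=L0

DF derivation:
  L2←L0: walk · to L0
  L2←L1: walk L1 to L0
  L2←L5: walk L5→L2 to L0
  L3←L1: walk L1 to L0
  L3←L2: walk L2 to L0
  L5←L2: walk · to L2
  L5←L4: walk L4 to L2
  L6←L3: walk L3 to L0
  L6←L4: walk L4→L2 to L0
  DF(L0)=∅
  DF(L1)={L2,L3}
  DF(L2)={L2,L3,L6}
  DF(L3)={L6}
  DF(L4)={L5,L6}
  DF(L5)={L2}
  DF(L6)=∅

φ for y: defs {L1,L2,L3}
  DF⁺ = {L2,L3,L6}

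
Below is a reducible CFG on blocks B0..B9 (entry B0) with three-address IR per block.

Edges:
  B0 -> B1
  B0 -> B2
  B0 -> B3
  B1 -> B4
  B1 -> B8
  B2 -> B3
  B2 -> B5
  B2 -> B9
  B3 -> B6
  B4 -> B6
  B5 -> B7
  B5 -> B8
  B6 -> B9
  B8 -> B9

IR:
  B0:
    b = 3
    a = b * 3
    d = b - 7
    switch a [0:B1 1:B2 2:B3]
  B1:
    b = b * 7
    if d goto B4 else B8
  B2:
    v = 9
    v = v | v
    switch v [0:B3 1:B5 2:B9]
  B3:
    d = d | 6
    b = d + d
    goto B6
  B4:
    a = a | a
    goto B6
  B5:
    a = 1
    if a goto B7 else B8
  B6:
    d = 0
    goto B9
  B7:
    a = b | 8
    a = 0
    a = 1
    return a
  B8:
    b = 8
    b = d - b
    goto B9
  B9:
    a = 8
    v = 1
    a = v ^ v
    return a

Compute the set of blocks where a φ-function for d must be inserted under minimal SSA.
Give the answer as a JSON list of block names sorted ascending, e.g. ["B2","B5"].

Answer: ["B6", "B9"]

Derivation:
idom tree: B1←B0 B2←B0 B3←B0 B4←B1 B5←B2 B6←B0 B7←B5 B8←B0 B9←B0
Dom∩ at merges:
  B3: preds {B0,B2}: {B0} ∩ {B0,B2} = {B0}; idom=B0
  B6: preds {B3,B4}: {B0,B3} ∩ {B0,B1,B4} = {B0}; idom=B0
  B8: preds {B1,B5}: {B0,B1} ∩ {B0,B2,B5} = {B0}; idom=B0
  B9: preds {B2,B6,B8}: {B0,B2} ∩ {B0,B6} ∩ {B0,B8} = {B0}; idom=B0

DF derivation:
  B3←B0: walk · to B0
  B3←B2: walk B2 to B0
  B6←B3: walk B3 to B0
  B6←B4: walk B4→B1 to B0
  B8←B1: walk B1 to B0
  B8←B5: walk B5→B2 to B0
  B9←B2: walk B2 to B0
  B9←B6: walk B6 to B0
  B9←B8: walk B8 to B0
  B0 → ∅
  B1 → {B6,B8}
  B2 → {B3,B8,B9}
  B3 → {B6}
  B4 → {B6}
  B5 → {B8}
  B6 → {B9}
  B7 → ∅
  B8 → {B9}
  B9 → ∅

φ for d: defs {B0,B3,B6}
  DF⁺ = {B6,B9}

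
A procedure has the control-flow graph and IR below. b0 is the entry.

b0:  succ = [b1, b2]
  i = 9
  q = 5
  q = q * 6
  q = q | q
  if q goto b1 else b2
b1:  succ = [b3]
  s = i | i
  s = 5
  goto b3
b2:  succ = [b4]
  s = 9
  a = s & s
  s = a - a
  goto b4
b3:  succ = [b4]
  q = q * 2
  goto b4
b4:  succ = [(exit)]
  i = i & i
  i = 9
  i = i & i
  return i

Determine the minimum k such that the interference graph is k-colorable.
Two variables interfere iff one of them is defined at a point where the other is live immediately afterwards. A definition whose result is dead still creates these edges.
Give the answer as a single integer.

Answer: 3

Analysis:
Block summaries:
  b0 def {i,q} use ∅
  b1 def {s} use {i}
  b2 def {a,s} use ∅
  b3 def {q} use {q}
  b4 def {i} use {i}

Live sets:
  b0: in=∅ out={i,q}
  b1: in={i,q} out={i,q}
  b2: in={i} out={i}
  b3: in={i,q} out={i}
  b4: in={i} out=∅

Interference:
  a — {i}
  i — {a,q,s}
  q — {i,s}
  s — {i,q}

Registers:
  {i,q,s} pairwise interfere (3-clique) ⇒ χ ≥ 3
  assign a→R1 i→R0 q→R1 s→R2 — no edge inside a register ⇒ χ ≤ 3
  χ = 3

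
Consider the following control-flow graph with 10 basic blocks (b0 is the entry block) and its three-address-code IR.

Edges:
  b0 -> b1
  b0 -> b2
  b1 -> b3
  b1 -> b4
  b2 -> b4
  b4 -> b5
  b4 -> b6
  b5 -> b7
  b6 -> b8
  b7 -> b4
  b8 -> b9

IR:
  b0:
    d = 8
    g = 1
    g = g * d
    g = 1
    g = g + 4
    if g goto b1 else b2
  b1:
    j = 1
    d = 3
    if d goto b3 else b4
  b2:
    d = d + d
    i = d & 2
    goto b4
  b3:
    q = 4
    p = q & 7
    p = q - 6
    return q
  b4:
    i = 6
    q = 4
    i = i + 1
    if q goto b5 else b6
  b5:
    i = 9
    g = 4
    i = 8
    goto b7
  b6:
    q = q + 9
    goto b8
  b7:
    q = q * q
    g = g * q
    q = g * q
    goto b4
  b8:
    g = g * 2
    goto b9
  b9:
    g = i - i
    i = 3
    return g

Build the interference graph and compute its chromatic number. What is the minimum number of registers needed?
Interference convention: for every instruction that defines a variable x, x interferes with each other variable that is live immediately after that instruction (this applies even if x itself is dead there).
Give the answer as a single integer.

Answer: 3

Analysis:
Per-block:
  b0: def={d,g} ue=∅
  b1: def={d,j} ue=∅
  b2: def={d,i} ue={d}
  b3: def={p,q} ue=∅
  b4: def={i,q} ue=∅
  b5: def={g,i} ue=∅
  b6: def={q} ue={q}
  b7: def={g,q} ue={g,q}
  b8: def={g} ue={g}
  b9: def={g,i} ue={i}

Live sets:
  b0: in=∅ out={d,g}
  b1: in={g} out={g}
  b2: in={d,g} out={g}
  b3: in=∅ out=∅
  b4: in={g} out={g,i,q}
  b5: in={q} out={g,q}
  b6: in={g,i,q} out={g,i}
  b7: in={g,q} out={g}
  b8: in={g,i} out={i}
  b9: in={i} out=∅

Interference:
  d↔{g}
  g↔{d,i,j,q}
  i↔{g,q}
  j↔{g}
  p↔{q}
  q↔{g,i,p}

Registers:
  clique {g,i,q} ⇒ need ≥ 3
  3-colouring: c0={g,p}  c1={d,j,q}  c2={i}
  χ = 3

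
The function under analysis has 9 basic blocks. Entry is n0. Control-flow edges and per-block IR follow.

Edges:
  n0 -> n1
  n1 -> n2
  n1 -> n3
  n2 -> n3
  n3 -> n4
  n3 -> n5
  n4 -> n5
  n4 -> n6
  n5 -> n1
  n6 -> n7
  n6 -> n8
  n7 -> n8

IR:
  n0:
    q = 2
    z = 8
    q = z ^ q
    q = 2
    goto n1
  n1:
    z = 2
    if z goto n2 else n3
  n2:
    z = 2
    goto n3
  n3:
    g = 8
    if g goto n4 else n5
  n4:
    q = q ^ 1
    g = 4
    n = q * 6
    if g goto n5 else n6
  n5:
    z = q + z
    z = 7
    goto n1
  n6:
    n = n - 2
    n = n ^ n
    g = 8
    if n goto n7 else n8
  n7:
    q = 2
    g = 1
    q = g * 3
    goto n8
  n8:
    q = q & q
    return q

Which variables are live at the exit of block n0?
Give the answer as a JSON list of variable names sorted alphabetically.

def/use:
  n0: def={q,z} ue=∅
  n1: def={z} ue=∅
  n2: def={z} ue=∅
  n3: def={g} ue=∅
  n4: def={g,n,q} ue={q}
  n5: def={z} ue={q,z}
  n6: def={g,n} ue={n}
  n7: def={g,q} ue=∅
  n8: def={q} ue={q}

Live sets:
  live n0: ∅→{q}
  live n1: {q}→{q,z}
  live n2: {q}→{q,z}
  live n3: {q,z}→{q,z}
  live n4: {q,z}→{n,q,z}
  live n5: {q,z}→{q}
  live n6: {n,q}→{q}
  live n7: ∅→{q}
  live n8: {q}→∅

live-out(n0) = ["q"]

Answer: ["q"]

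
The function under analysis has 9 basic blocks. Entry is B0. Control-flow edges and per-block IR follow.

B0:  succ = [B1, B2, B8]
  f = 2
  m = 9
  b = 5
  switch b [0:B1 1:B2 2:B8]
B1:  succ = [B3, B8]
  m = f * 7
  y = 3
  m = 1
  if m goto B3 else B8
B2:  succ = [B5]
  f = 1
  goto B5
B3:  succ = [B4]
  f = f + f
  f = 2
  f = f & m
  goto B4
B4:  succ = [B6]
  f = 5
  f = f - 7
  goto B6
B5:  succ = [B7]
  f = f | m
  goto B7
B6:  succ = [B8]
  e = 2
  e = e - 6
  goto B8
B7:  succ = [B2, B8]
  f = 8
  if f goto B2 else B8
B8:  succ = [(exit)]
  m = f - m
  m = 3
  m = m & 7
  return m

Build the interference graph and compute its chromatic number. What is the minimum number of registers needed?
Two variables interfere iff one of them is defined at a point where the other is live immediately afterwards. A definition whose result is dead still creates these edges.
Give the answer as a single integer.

def/use:
  B0 def {b,f,m} use ∅
  B1 def {m,y} use {f}
  B2 def {f} use ∅
  B3 def {f} use {f,m}
  B4 def {f} use ∅
  B5 def {f} use {f,m}
  B6 def {e} use ∅
  B7 def {f} use ∅
  B8 def {m} use {f,m}

Live sets:
  live B0: ∅→{f,m}
  live B1: {f}→{f,m}
  live B2: {m}→{f,m}
  live B3: {f,m}→{m}
  live B4: {m}→{f,m}
  live B5: {f,m}→{m}
  live B6: {f,m}→{f,m}
  live B7: {m}→{f,m}
  live B8: {f,m}→∅

Conflict graph:
  b: {f,m}
  e: {f,m}
  f: {b,e,m,y}
  m: {b,e,f}
  y: {f}

Registers:
  clique {b,f,m} ⇒ need ≥ 3
  assign b→R2 e→R2 f→R0 m→R1 y→R1 — no edge inside a register ⇒ χ ≤ 3
  χ = 3

Answer: 3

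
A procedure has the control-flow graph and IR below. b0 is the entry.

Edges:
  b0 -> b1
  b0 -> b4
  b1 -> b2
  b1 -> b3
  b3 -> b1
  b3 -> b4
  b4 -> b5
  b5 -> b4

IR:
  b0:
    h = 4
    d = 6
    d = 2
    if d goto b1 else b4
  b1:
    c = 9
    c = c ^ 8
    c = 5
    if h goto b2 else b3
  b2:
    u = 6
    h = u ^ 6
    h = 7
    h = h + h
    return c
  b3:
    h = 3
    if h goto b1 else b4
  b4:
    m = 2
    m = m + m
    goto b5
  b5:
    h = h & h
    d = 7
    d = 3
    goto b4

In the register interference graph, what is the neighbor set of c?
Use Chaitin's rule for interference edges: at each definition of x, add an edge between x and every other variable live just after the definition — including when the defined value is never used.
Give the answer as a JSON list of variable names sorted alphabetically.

Answer: ["h", "u"]

Working:
Per-block:
  b0 def {d,h} use ∅
  b1 def {c} use {h}
  b2 def {h,u} use {c}
  b3 def {h} use ∅
  b4 def {m} use ∅
  b5 def {d,h} use {h}

Backward fixpoint:
  b0 li=∅ lo={h}
  b1 li={h} lo={c}
  b2 li={c} lo=∅
  b3 li=∅ lo={h}
  b4 li={h} lo={h}
  b5 li={h} lo={h}

Conflict graph:
  c — {h,u}
  d — {h}
  h — {c,d,m}
  m — {h}
  u — {c}

N(c) = ["h", "u"]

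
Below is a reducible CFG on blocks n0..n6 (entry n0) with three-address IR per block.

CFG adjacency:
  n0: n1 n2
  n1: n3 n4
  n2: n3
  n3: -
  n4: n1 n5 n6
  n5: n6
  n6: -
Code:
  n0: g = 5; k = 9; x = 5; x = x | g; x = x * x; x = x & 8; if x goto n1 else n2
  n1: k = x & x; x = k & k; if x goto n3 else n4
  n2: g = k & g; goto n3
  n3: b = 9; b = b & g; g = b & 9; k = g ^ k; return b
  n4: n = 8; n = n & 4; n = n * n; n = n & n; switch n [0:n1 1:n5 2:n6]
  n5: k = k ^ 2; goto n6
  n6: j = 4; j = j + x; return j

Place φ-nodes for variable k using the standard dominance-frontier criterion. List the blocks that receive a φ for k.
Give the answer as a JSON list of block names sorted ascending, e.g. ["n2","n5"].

Answer: ["n1", "n3", "n6"]

Analysis:
idom tree: n1←n0 n2←n0 n3←n0 n4←n1 n5←n4 n6←n4
Dom at joins:
  n1: preds {n0,n4}: {n0} ∩ {n0,n1,n4} = {n0}; idom=n0
  n3: preds {n1,n2}: {n0,n1} ∩ {n0,n2} = {n0}; idom=n0
  n6: preds {n4,n5}: {n0,n1,n4} ∩ {n0,n1,n4,n5} = {n0,n1,n4}; idom=n4

DF walk-up:
  join n1 pred n0: · stop@n0
  join n1 pred n4: n4→n1 stop@n0
  join n3 pred n1: n1 stop@n0
  join n3 pred n2: n2 stop@n0
  join n6 pred n4: · stop@n4
  join n6 pred n5: n5 stop@n4
  DF(n0)=∅
  DF(n1)={n1,n3}
  DF(n2)={n3}
  DF(n3)=∅
  DF(n4)={n1}
  DF(n5)={n6}
  DF(n6)=∅

φ for k: defs {n0,n1,n3,n5}
  DF⁺ = {n1,n3,n6}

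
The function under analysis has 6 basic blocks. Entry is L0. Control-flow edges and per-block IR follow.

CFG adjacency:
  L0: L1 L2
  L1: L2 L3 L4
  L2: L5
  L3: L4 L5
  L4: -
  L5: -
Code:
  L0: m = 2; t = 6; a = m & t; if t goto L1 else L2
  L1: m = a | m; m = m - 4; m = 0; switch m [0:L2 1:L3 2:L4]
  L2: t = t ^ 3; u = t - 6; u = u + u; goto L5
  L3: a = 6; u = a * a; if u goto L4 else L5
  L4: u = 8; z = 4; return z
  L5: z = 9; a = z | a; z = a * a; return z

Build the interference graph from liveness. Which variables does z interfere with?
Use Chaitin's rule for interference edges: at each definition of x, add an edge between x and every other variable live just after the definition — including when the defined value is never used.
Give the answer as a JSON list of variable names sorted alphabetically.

Answer: ["a"]

Analysis:
def/use:
  L0 def {a,m,t} use ∅
  L1 def {m} use {a,m}
  L2 def {t,u} use {t}
  L3 def {a,u} use ∅
  L4 def {u,z} use ∅
  L5 def {a,z} use {a}

Backward fixpoint:
  live L0: ∅→{a,m,t}
  live L1: {a,m,t}→{a,t}
  live L2: {a,t}→{a}
  live L3: ∅→{a}
  live L4: ∅→∅
  live L5: {a}→∅

Conflict graph:
  a — {m,t,u,z}
  m — {a,t}
  t — {a,m}
  u — {a}
  z — {a}

N(z) = ["a"]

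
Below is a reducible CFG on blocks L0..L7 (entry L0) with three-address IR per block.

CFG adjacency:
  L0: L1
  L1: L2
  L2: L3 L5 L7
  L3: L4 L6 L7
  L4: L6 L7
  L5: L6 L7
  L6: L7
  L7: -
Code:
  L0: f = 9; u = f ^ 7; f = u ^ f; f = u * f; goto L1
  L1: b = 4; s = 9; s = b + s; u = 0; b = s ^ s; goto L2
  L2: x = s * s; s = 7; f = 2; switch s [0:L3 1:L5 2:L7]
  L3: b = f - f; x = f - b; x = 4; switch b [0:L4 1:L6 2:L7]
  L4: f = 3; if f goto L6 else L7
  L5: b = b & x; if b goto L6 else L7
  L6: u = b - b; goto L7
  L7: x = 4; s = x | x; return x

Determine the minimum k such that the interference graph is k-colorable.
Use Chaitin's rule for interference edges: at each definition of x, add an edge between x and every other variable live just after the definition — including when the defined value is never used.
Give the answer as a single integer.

def/use:
  L0: {f,u} / ∅
  L1: {b,s,u} / ∅
  L2: {f,s,x} / {s}
  L3: {b,x} / {f}
  L4: {f} / ∅
  L5: {b} / {b,x}
  L6: {u} / {b}
  L7: {s,x} / ∅

Liveness:
  L0: in=∅ out=∅
  L1: in=∅ out={b,s}
  L2: in={b,s} out={b,f,x}
  L3: in={f} out={b}
  L4: in={b} out={b}
  L5: in={b,x} out={b}
  L6: in={b} out=∅
  L7: in=∅ out=∅

Interfere edges:
  b↔{f,s,x}
  f↔{b,s,u,x}
  s↔{b,f,u,x}
  u↔{f,s}
  x↔{b,f,s}

Colouring:
  clique {b,f,s,x} ⇒ need ≥ 4
  4-colouring: c0={f}  c1={s}  c2={b,u}  c3={x}
  χ = 4

Answer: 4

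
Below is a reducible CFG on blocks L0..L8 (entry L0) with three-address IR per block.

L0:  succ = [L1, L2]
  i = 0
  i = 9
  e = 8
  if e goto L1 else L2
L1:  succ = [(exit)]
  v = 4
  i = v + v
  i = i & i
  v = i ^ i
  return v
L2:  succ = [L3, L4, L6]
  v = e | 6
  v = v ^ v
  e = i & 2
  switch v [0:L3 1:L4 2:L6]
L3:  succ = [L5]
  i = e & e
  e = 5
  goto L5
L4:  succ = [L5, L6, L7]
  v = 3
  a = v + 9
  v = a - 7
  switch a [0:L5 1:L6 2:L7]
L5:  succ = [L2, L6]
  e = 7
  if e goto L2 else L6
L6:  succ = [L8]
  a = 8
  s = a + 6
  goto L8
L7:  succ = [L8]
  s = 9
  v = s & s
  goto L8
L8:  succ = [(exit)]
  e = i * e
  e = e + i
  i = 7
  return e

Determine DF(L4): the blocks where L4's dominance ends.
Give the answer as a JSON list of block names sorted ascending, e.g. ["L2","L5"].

idom tree: L1←L0 L2←L0 L3←L2 L4←L2 L5←L2 L6←L2 L7←L4 L8←L2
Join-block Dom:
  L2: preds {L0,L5}: {L0} ∩ {L0,L2,L5} = {L0}; idom=L0
  L5: preds {L3,L4}: {L0,L2,L3} ∩ {L0,L2,L4} = {L0,L2}; idom=L2
  L6: preds {L2,L4,L5}: {L0,L2} ∩ {L0,L2,L4} ∩ {L0,L2,L5} = {L0,L2}; idom=L2
  L8: preds {L6,L7}: {L0,L2,L6} ∩ {L0,L2,L4,L7} = {L0,L2}; idom=L2

DF derivation:
  L2←L0: walk · to L0
  L2←L5: walk L5→L2 to L0
  L5←L3: walk L3 to L2
  L5←L4: walk L4 to L2
  L6←L2: walk · to L2
  L6←L4: walk L4 to L2
  L6←L5: walk L5 to L2
  L8←L6: walk L6 to L2
  L8←L7: walk L7→L4 to L2
  L0: DF=∅
  L1: DF=∅
  L2: DF={L2}
  L3: DF={L5}
  L4: DF={L5,L6,L8}
  L5: DF={L2,L6}
  L6: DF={L8}
  L7: DF={L8}
  L8: DF=∅

DF(L4) = ["L5", "L6", "L8"]

Answer: ["L5", "L6", "L8"]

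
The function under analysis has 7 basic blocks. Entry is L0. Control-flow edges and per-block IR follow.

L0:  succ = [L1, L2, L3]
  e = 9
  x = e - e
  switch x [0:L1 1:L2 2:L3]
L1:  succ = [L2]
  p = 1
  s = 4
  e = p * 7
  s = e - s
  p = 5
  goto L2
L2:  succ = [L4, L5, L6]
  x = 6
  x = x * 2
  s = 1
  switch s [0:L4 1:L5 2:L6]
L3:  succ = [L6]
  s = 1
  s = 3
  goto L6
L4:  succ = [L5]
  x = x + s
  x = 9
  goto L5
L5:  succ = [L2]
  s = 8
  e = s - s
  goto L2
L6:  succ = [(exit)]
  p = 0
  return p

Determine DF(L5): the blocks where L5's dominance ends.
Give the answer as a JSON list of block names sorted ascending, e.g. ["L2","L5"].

idom tree: L1←L0 L2←L0 L3←L0 L4←L2 L5←L2 L6←L0
Join-block Dom:
  L2: preds {L0,L1,L5}: {L0} ∩ {L0,L1} ∩ {L0,L2,L5} = {L0}; idom=L0
  L5: preds {L2,L4}: {L0,L2} ∩ {L0,L2,L4} = {L0,L2}; idom=L2
  L6: preds {L2,L3}: {L0,L2} ∩ {L0,L3} = {L0}; idom=L0

Frontier:
  join L2 pred L0: · stop@L0
  join L2 pred L1: L1 stop@L0
  join L2 pred L5: L5→L2 stop@L0
  join L5 pred L2: · stop@L2
  join L5 pred L4: L4 stop@L2
  join L6 pred L2: L2 stop@L0
  join L6 pred L3: L3 stop@L0
  L0: DF=∅
  L1: DF={L2}
  L2: DF={L2,L6}
  L3: DF={L6}
  L4: DF={L5}
  L5: DF={L2}
  L6: DF=∅

DF(L5) = ["L2"]

Answer: ["L2"]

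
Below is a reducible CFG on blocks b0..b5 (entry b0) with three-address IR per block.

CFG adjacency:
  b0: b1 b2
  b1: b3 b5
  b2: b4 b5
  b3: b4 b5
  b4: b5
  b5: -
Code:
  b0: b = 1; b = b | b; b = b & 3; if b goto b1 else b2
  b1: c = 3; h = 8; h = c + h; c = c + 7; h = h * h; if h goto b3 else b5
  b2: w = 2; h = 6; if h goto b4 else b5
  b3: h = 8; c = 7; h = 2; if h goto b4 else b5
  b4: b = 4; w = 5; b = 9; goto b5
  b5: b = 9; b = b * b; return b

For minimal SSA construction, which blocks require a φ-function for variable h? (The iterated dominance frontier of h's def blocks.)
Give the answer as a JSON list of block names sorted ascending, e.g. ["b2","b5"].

Answer: ["b4", "b5"]

Analysis:
idom tree: b1←b0 b2←b0 b3←b1 b4←b0 b5←b0
Dom∩ at merges:
  b4: preds {b2,b3}: {b0,b2} ∩ {b0,b1,b3} = {b0}; idom=b0
  b5: preds {b1,b2,b3,b4}: {b0,b1} ∩ {b0,b2} ∩ {b0,b1,b3} ∩ {b0,b4} = {b0}; idom=b0

Frontier:
  join b4 pred b2: b2 stop@b0
  join b4 pred b3: b3→b1 stop@b0
  join b5 pred b1: b1 stop@b0
  join b5 pred b2: b2 stop@b0
  join b5 pred b3: b3→b1 stop@b0
  join b5 pred b4: b4 stop@b0
  b0: DF=∅
  b1: DF={b4,b5}
  b2: DF={b4,b5}
  b3: DF={b4,b5}
  b4: DF={b5}
  b5: DF=∅

φ for h: defs {b1,b2,b3}
  DF⁺ = {b4,b5}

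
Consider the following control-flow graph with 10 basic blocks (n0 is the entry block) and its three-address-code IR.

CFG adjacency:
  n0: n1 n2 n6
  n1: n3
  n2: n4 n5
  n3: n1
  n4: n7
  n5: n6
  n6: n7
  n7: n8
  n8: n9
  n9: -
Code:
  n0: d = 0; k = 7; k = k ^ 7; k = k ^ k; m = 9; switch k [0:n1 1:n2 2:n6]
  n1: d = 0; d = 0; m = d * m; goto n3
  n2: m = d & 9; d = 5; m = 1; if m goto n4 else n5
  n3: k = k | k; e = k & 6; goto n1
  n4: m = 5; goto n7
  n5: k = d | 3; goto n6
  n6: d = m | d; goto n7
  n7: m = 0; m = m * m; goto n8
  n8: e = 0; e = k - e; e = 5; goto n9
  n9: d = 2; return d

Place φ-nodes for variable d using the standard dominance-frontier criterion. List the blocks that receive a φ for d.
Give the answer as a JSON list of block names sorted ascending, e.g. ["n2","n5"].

Answer: ["n1", "n6", "n7"]

Derivation:
idom tree: n1←n0 n2←n0 n3←n1 n4←n2 n5←n2 n6←n0 n7←n0 n8←n7 n9←n8
Join-block Dom:
  n1: preds {n0,n3}: {n0} ∩ {n0,n1,n3} = {n0}; idom=n0
  n6: preds {n0,n5}: {n0} ∩ {n0,n2,n5} = {n0}; idom=n0
  n7: preds {n4,n6}: {n0,n2,n4} ∩ {n0,n6} = {n0}; idom=n0

Frontier:
  n1←n0: walk · to n0
  n1←n3: walk n3→n1 to n0
  n6←n0: walk · to n0
  n6←n5: walk n5→n2 to n0
  n7←n4: walk n4→n2 to n0
  n7←n6: walk n6 to n0
  n0: DF=∅
  n1: DF={n1}
  n2: DF={n6,n7}
  n3: DF={n1}
  n4: DF={n7}
  n5: DF={n6}
  n6: DF={n7}
  n7: DF=∅
  n8: DF=∅
  n9: DF=∅

φ for d: defs {n0,n1,n2,n6,n9}
  DF⁺ = {n1,n6,n7}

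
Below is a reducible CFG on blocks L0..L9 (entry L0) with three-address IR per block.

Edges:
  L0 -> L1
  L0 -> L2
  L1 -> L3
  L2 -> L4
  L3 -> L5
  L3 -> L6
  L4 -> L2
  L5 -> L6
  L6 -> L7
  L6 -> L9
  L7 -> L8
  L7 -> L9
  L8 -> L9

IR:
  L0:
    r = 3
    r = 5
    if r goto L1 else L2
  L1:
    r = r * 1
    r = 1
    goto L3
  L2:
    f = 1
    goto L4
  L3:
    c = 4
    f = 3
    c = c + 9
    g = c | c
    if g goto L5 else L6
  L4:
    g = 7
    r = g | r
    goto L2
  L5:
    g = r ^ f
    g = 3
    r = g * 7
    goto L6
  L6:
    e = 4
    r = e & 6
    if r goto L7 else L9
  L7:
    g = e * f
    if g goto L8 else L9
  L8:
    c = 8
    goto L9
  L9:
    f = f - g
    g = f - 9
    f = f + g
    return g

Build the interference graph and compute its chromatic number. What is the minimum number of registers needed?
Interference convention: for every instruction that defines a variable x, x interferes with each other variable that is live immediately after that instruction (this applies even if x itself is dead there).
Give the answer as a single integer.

Per-block:
  L0: {r} / ∅
  L1: {r} / {r}
  L2: {f} / ∅
  L3: {c,f,g} / ∅
  L4: {g,r} / {r}
  L5: {g,r} / {f,r}
  L6: {e,r} / ∅
  L7: {g} / {e,f}
  L8: {c} / ∅
  L9: {f,g} / {f,g}

Live sets:
  L0 li=∅ lo={r}
  L1 li={r} lo={r}
  L2 li={r} lo={r}
  L3 li={r} lo={f,g,r}
  L4 li={r} lo={r}
  L5 li={f,r} lo={f,g}
  L6 li={f,g} lo={e,f,g}
  L7 li={e,f} lo={f,g}
  L8 li={f,g} lo={f,g}
  L9 li={f,g} lo=∅

Interference:
  c: {f,g,r}
  e: {f,g,r}
  f: {c,e,g,r}
  g: {c,e,f,r}
  r: {c,e,f,g}

Registers:
  clique {c,f,g,r} ⇒ need ≥ 4
  4-colouring: r0={f}  r1={g}  r2={r}  r3={c,e}
  χ = 4

Answer: 4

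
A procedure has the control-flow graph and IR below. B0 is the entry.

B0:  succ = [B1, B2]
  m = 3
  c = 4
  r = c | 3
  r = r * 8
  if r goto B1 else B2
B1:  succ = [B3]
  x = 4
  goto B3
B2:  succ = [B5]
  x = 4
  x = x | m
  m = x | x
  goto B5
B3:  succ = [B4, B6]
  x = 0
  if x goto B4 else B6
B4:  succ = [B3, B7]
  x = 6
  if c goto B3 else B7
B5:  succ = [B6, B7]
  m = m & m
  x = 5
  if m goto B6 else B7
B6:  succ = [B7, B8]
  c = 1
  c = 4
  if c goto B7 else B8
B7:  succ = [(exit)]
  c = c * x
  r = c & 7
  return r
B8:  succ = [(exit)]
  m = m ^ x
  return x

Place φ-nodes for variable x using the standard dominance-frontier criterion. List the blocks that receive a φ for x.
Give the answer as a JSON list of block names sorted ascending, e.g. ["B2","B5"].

Answer: ["B3", "B6", "B7"]

Working:
idom tree: B1←B0 B2←B0 B3←B1 B4←B3 B5←B2 B6←B0 B7←B0 B8←B6
Dom∩ at merges:
  B3: preds {B1,B4}: {B0,B1} ∩ {B0,B1,B3,B4} = {B0,B1}; idom=B1
  B6: preds {B3,B5}: {B0,B1,B3} ∩ {B0,B2,B5} = {B0}; idom=B0
  B7: preds {B4,B5,B6}: {B0,B1,B3,B4} ∩ {B0,B2,B5} ∩ {B0,B6} = {B0}; idom=B0

Frontier:
  B3←B1: walk · to B1
  B3←B4: walk B4→B3 to B1
  B6←B3: walk B3→B1 to B0
  B6←B5: walk B5→B2 to B0
  B7←B4: walk B4→B3→B1 to B0
  B7←B5: walk B5→B2 to B0
  B7←B6: walk B6 to B0
  DF(B0)=∅
  DF(B1)={B6,B7}
  DF(B2)={B6,B7}
  DF(B3)={B3,B6,B7}
  DF(B4)={B3,B7}
  DF(B5)={B6,B7}
  DF(B6)={B7}
  DF(B7)=∅
  DF(B8)=∅

φ for x: defs {B1,B2,B3,B4,B5}
  DF⁺ = {B3,B6,B7}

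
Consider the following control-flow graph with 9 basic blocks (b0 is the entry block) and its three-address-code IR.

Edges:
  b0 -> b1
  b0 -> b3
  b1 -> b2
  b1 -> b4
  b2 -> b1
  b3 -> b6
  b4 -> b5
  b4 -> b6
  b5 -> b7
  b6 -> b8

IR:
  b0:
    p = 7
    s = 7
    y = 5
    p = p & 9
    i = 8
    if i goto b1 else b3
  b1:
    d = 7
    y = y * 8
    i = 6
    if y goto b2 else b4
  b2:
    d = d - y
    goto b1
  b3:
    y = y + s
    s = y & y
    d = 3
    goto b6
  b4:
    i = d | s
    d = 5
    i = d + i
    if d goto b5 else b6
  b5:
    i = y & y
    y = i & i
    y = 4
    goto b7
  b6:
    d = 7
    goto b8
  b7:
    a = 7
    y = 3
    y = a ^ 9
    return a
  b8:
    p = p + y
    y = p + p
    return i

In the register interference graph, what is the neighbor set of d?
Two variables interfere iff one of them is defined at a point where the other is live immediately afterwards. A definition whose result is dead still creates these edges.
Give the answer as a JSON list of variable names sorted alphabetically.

Answer: ["i", "p", "s", "y"]

Analysis:
def/use:
  b0: def={i,p,s,y} ue=∅
  b1: def={d,i,y} ue={y}
  b2: def={d} ue={d,y}
  b3: def={d,s,y} ue={s,y}
  b4: def={d,i} ue={d,s}
  b5: def={i,y} ue={y}
  b6: def={d} ue=∅
  b7: def={a,y} ue=∅
  b8: def={p,y} ue={i,p,y}

Liveness:
  b0 li=∅ lo={i,p,s,y}
  b1 li={p,s,y} lo={d,p,s,y}
  b2 li={d,p,s,y} lo={p,s,y}
  b3 li={i,p,s,y} lo={i,p,y}
  b4 li={d,p,s,y} lo={i,p,y}
  b5 li={y} lo=∅
  b6 li={i,p,y} lo={i,p,y}
  b7 li=∅ lo=∅
  b8 li={i,p,y} lo=∅

Interference:
  a: {y}
  d: {i,p,s,y}
  i: {d,p,s,y}
  p: {d,i,s,y}
  s: {d,i,p,y}
  y: {a,d,i,p,s}

N(d) = ["i", "p", "s", "y"]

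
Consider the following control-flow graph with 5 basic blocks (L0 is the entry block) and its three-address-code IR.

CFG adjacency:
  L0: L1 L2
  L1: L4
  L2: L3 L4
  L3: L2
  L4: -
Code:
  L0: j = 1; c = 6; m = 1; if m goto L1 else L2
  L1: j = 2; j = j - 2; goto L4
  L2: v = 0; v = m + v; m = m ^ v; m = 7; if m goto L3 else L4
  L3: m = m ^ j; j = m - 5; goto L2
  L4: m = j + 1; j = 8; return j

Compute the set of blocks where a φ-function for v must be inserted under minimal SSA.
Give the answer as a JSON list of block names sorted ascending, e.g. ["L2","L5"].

idom tree: L1←L0 L2←L0 L3←L2 L4←L0
Dom∩ at merges:
  L2: preds {L0,L3}: {L0} ∩ {L0,L2,L3} = {L0}; idom=L0
  L4: preds {L1,L2}: {L0,L1} ∩ {L0,L2} = {L0}; idom=L0

DF walk-up:
  L2←L0: walk · to L0
  L2←L3: walk L3→L2 to L0
  L4←L1: walk L1 to L0
  L4←L2: walk L2 to L0
  DF(L0)=∅
  DF(L1)={L4}
  DF(L2)={L2,L4}
  DF(L3)={L2}
  DF(L4)=∅

φ for v: defs {L2}
  DF⁺ = {L2,L4}

Answer: ["L2", "L4"]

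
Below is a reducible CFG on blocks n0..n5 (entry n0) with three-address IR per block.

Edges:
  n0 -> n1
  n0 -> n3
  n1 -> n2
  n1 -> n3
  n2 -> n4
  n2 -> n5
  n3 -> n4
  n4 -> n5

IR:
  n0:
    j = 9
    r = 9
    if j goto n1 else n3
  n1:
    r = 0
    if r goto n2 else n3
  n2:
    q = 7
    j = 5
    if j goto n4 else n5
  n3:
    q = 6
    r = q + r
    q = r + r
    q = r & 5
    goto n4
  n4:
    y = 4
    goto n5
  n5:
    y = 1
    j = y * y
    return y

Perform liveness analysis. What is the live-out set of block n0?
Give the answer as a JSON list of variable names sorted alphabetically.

Answer: ["r"]

Analysis:
Block summaries:
  n0: {j,r} / ∅
  n1: {r} / ∅
  n2: {j,q} / ∅
  n3: {q,r} / {r}
  n4: {y} / ∅
  n5: {j,y} / ∅

Backward fixpoint:
  n0: in=∅ out={r}
  n1: in=∅ out={r}
  n2: in=∅ out=∅
  n3: in={r} out=∅
  n4: in=∅ out=∅
  n5: in=∅ out=∅

live-out(n0) = ["r"]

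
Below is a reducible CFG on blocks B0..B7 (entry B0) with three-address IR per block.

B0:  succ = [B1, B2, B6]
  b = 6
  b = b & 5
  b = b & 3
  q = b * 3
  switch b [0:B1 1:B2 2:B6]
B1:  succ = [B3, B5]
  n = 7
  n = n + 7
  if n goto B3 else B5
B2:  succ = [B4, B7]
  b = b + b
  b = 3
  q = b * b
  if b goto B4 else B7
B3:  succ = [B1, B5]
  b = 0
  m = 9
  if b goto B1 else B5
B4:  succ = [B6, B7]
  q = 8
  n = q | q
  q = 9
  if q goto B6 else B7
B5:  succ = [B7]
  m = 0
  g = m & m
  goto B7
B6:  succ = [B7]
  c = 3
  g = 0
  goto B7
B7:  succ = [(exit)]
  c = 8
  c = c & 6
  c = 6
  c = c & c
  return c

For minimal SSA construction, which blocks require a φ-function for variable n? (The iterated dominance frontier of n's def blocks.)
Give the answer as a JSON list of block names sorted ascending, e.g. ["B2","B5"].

idom tree: B1←B0 B2←B0 B3←B1 B4←B2 B5←B1 B6←B0 B7←B0
Join-block Dom:
  B1: preds {B0,B3}: {B0} ∩ {B0,B1,B3} = {B0}; idom=B0
  B5: preds {B1,B3}: {B0,B1} ∩ {B0,B1,B3} = {B0,B1}; idom=B1
  B6: preds {B0,B4}: {B0} ∩ {B0,B2,B4} = {B0}; idom=B0
  B7: preds {B2,B4,B5,B6}: {B0,B2} ∩ {B0,B2,B4} ∩ {B0,B1,B5} ∩ {B0,B6} = {B0}; idom=B0

DF walk-up:
  B1←B0: walk · to B0
  B1←B3: walk B3→B1 to B0
  B5←B1: walk · to B1
  B5←B3: walk B3 to B1
  B6←B0: walk · to B0
  B6←B4: walk B4→B2 to B0
  B7←B2: walk B2 to B0
  B7←B4: walk B4→B2 to B0
  B7←B5: walk B5→B1 to B0
  B7←B6: walk B6 to B0
  B0 → ∅
  B1 → {B1,B7}
  B2 → {B6,B7}
  B3 → {B1,B5}
  B4 → {B6,B7}
  B5 → {B7}
  B6 → {B7}
  B7 → ∅

φ for n: defs {B1,B4}
  DF⁺ = {B1,B6,B7}

Answer: ["B1", "B6", "B7"]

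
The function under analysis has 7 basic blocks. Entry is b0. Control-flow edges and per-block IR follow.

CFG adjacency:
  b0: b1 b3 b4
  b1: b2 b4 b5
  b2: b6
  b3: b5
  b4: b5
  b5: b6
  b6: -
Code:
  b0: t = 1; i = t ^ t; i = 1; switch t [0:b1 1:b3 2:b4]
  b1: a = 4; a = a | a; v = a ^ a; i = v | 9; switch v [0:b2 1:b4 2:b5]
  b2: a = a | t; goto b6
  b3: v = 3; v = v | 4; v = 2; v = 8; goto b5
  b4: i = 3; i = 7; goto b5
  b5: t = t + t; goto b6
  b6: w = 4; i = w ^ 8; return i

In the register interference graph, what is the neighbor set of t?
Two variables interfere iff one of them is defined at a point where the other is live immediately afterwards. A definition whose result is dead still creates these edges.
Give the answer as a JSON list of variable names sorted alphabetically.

Block summaries:
  b0 def {i,t} use ∅
  b1 def {a,i,v} use ∅
  b2 def {a} use {a,t}
  b3 def {v} use ∅
  b4 def {i} use ∅
  b5 def {t} use {t}
  b6 def {i,w} use ∅

Backward fixpoint:
  live b0: ∅→{t}
  live b1: {t}→{a,t}
  live b2: {a,t}→∅
  live b3: {t}→{t}
  live b4: {t}→{t}
  live b5: {t}→∅
  live b6: ∅→∅

Interference:
  a: {i,t,v}
  i: {a,t,v}
  t: {a,i,v}
  v: {a,i,t}
  w: ∅

N(t) = ["a", "i", "v"]

Answer: ["a", "i", "v"]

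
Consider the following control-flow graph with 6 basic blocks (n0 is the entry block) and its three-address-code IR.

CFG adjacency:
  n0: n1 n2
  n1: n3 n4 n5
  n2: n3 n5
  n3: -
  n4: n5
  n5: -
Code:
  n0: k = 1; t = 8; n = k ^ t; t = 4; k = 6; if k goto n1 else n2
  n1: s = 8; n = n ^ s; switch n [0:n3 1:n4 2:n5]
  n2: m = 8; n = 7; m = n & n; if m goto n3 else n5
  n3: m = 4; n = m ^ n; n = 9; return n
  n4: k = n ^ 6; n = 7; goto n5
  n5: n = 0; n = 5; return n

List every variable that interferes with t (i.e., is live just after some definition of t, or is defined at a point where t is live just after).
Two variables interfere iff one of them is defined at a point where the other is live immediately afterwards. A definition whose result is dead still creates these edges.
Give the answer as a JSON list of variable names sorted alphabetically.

Per-block:
  n0 def {k,n,t} use ∅
  n1 def {n,s} use {n}
  n2 def {m,n} use ∅
  n3 def {m,n} use {n}
  n4 def {k,n} use {n}
  n5 def {n} use ∅

Live sets:
  n0 li=∅ lo={n}
  n1 li={n} lo={n}
  n2 li=∅ lo={n}
  n3 li={n} lo=∅
  n4 li={n} lo=∅
  n5 li=∅ lo=∅

Conflict graph:
  k↔{n,t}
  m↔{n}
  n↔{k,m,s,t}
  s↔{n}
  t↔{k,n}

N(t) = ["k", "n"]

Answer: ["k", "n"]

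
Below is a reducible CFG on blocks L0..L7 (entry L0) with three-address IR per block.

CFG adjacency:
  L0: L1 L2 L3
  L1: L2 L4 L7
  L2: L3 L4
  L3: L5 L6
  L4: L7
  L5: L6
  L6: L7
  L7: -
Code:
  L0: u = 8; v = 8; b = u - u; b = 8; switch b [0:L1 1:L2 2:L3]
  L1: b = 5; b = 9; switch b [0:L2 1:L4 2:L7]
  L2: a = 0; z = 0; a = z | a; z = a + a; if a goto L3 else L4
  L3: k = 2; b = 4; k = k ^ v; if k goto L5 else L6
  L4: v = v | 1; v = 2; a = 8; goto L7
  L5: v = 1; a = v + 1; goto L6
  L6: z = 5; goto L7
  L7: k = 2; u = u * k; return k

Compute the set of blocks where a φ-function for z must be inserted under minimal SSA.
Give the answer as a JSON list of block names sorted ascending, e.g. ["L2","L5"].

idom tree: L1←L0 L2←L0 L3←L0 L4←L0 L5←L3 L6←L3 L7←L0
Join-block Dom:
  L2: preds {L0,L1}: {L0} ∩ {L0,L1} = {L0}; idom=L0
  L3: preds {L0,L2}: {L0} ∩ {L0,L2} = {L0}; idom=L0
  L4: preds {L1,L2}: {L0,L1} ∩ {L0,L2} = {L0}; idom=L0
  L6: preds {L3,L5}: {L0,L3} ∩ {L0,L3,L5} = {L0,L3}; idom=L3
  L7: preds {L1,L4,L6}: {L0,L1} ∩ {L0,L4} ∩ {L0,L3,L6} = {L0}; idom=L0

DF derivation:
  L2←L0: walk · to L0
  L2←L1: walk L1 to L0
  L3←L0: walk · to L0
  L3←L2: walk L2 to L0
  L4←L1: walk L1 to L0
  L4←L2: walk L2 to L0
  L6←L3: walk · to L3
  L6←L5: walk L5 to L3
  L7←L1: walk L1 to L0
  L7←L4: walk L4 to L0
  L7←L6: walk L6→L3 to L0
  L0 → ∅
  L1 → {L2,L4,L7}
  L2 → {L3,L4}
  L3 → {L7}
  L4 → {L7}
  L5 → {L6}
  L6 → {L7}
  L7 → ∅

φ for z: defs {L2,L6}
  DF⁺ = {L3,L4,L7}

Answer: ["L3", "L4", "L7"]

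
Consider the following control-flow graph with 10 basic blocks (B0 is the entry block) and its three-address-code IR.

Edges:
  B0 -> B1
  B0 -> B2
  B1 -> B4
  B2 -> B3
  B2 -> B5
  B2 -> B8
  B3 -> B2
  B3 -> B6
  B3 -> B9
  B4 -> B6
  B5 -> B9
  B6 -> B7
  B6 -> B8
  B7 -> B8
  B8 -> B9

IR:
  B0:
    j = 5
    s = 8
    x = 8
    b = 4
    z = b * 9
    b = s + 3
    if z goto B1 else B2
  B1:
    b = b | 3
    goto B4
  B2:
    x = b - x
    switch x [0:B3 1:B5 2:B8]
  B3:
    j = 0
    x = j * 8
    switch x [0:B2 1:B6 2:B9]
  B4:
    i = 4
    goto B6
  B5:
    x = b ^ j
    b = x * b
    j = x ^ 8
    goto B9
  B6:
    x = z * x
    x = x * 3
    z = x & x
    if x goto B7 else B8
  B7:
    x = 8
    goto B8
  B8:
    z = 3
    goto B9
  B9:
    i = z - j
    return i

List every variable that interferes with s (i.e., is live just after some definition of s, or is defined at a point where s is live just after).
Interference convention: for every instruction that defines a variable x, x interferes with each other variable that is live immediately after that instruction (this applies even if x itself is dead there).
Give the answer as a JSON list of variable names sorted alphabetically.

Per-block:
  B0: def={b,j,s,x,z} ue=∅
  B1: def={b} ue={b}
  B2: def={x} ue={b,x}
  B3: def={j,x} ue=∅
  B4: def={i} ue=∅
  B5: def={b,j,x} ue={b,j}
  B6: def={x,z} ue={x,z}
  B7: def={x} ue=∅
  B8: def={z} ue=∅
  B9: def={i} ue={j,z}

Backward fixpoint:
  B0 li=∅ lo={b,j,x,z}
  B1 li={b,j,x,z} lo={j,x,z}
  B2 li={b,j,x,z} lo={b,j,z}
  B3 li={b,z} lo={b,j,x,z}
  B4 li={j,x,z} lo={j,x,z}
  B5 li={b,j,z} lo={j,z}
  B6 li={j,x,z} lo={j}
  B7 li={j} lo={j}
  B8 li={j} lo={j,z}
  B9 li={j,z} lo=∅

Conflict graph:
  b↔{j,s,x,z}
  i↔{j,x,z}
  j↔{b,i,s,x,z}
  s↔{b,j,x,z}
  x↔{b,i,j,s,z}
  z↔{b,i,j,s,x}

N(s) = ["b", "j", "x", "z"]

Answer: ["b", "j", "x", "z"]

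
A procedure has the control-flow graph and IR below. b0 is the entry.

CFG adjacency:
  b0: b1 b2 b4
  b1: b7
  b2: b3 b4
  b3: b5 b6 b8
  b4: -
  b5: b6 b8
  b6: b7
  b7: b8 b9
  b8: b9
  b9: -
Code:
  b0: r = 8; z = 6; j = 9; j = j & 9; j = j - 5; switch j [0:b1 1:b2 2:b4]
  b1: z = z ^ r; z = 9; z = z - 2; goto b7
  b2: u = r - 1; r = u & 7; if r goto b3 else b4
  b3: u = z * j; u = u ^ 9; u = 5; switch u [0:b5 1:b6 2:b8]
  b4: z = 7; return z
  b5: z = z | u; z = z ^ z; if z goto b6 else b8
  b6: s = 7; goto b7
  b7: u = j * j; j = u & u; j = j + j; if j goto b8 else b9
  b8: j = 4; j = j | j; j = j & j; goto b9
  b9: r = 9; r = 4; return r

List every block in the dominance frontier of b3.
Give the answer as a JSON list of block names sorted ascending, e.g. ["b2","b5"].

Answer: ["b7", "b8"]

Derivation:
idom tree: b1←b0 b2←b0 b3←b2 b4←b0 b5←b3 b6←b3 b7←b0 b8←b0 b9←b0
Dom∩ at merges:
  b4: preds {b0,b2}: {b0} ∩ {b0,b2} = {b0}; idom=b0
  b6: preds {b3,b5}: {b0,b2,b3} ∩ {b0,b2,b3,b5} = {b0,b2,b3}; idom=b3
  b7: preds {b1,b6}: {b0,b1} ∩ {b0,b2,b3,b6} = {b0}; idom=b0
  b8: preds {b3,b5,b7}: {b0,b2,b3} ∩ {b0,b2,b3,b5} ∩ {b0,b7} = {b0}; idom=b0
  b9: preds {b7,b8}: {b0,b7} ∩ {b0,b8} = {b0}; idom=b0

DF walk-up:
  b4←b0: walk · to b0
  b4←b2: walk b2 to b0
  b6←b3: walk · to b3
  b6←b5: walk b5 to b3
  b7←b1: walk b1 to b0
  b7←b6: walk b6→b3→b2 to b0
  b8←b3: walk b3→b2 to b0
  b8←b5: walk b5→b3→b2 to b0
  b8←b7: walk b7 to b0
  b9←b7: walk b7 to b0
  b9←b8: walk b8 to b0
  DF(b0)=∅
  DF(b1)={b7}
  DF(b2)={b4,b7,b8}
  DF(b3)={b7,b8}
  DF(b4)=∅
  DF(b5)={b6,b8}
  DF(b6)={b7}
  DF(b7)={b8,b9}
  DF(b8)={b9}
  DF(b9)=∅

DF(b3) = ["b7", "b8"]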